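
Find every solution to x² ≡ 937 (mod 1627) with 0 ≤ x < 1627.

485, 1142

Since 1627 ≡ 3 (mod 4), a square root of 937 is 937^((1627+1)/4) = 937^407 mod 1627.
Repeated squaring: 937^2≡1016, 937^4≡738, 937^8≡1226, 937^16≡1355, 937^32≡769, 937^64≡760, 937^128≡15, 937^256≡225 (mod 1627).
937^407 = 937^(256+128+16+4+2+1) ≡ 1142 (mod 1627).
Check: 1142² = 1304164 ≡ 937 (mod 1627). The two roots are 485 and 1142.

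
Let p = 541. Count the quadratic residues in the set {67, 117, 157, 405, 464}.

1

(67/541) = -1 → non-residue.
(117/541) = -1 → non-residue.
(157/541) = -1 → non-residue.
(405/541) = +1 → QR.
(464/541) = -1 → non-residue.
Total quadratic residues among the 5: 1.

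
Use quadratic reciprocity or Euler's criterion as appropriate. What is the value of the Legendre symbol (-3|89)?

First reduce: -3 ≡ 86 (mod 89).
Pull out 2: since 89 ≡ 1 (mod 8), (2/89) = +1.
Reciprocity: 43 ≡ 3 and 89 ≡ 1 (mod 4), so (43/89) = +(89/43).
Reduce top mod 43: now compute (3/43).
Reciprocity: 3 ≡ 3 and 43 ≡ 3 (mod 4), so (3/43) = −(43/3).
Reduce top mod 3: now compute (1/3).
Reached (1/3) = 1. Collecting the sign flips along the way, the symbol is -1.

-1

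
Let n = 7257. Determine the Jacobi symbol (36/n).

Pull out 2^2: since 7257 ≡ 1 (mod 8), (2/7257) = +1, so (2/7257)^2 = +1.
Reciprocity: 9 ≡ 1 and 7257 ≡ 1 (mod 4), so (9/7257) = +(7257/9).
Reduce top mod 9: now compute (3/9).
Reciprocity: 3 ≡ 3 and 9 ≡ 1 (mod 4), so (3/9) = +(9/3).
Reduce top mod 3: now compute (0/3).
Top reduces to 0: gcd > 1, so the symbol is 0.

0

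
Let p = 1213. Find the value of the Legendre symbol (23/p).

-1

Reciprocity: 23 ≡ 3 and 1213 ≡ 1 (mod 4), so (23/1213) = +(1213/23).
Reduce top mod 23: now compute (17/23).
Reciprocity: 17 ≡ 1 and 23 ≡ 3 (mod 4), so (17/23) = +(23/17).
Reduce top mod 17: now compute (6/17).
Pull out 2: since 17 ≡ 1 (mod 8), (2/17) = +1.
Reciprocity: 3 ≡ 3 and 17 ≡ 1 (mod 4), so (3/17) = +(17/3).
Reduce top mod 3: now compute (2/3).
Pull out 2: since 3 ≡ 3 (mod 8), (2/3) = -1.
Reached (1/3) = 1. Collecting the sign flips along the way, the symbol is -1.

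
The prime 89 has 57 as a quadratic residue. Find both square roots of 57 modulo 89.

18, 71

89 ≡ 1 (mod 4), so we find a root by search.
Trying successive values, 18² = 324 ≡ 57 (mod 89). The other root is 89 − 18 = 71.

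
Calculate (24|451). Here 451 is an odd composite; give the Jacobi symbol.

1

Pull out 2^3: since 451 ≡ 3 (mod 8), (2/451) = -1, so (2/451)^3 = -1.
Reciprocity: 3 ≡ 3 and 451 ≡ 3 (mod 4), so (3/451) = −(451/3).
Reduce top mod 3: now compute (1/3).
Reached (1/3) = 1. Collecting the sign flips along the way, the symbol is +1.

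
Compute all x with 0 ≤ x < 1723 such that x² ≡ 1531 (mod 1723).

664, 1059

Since 1723 ≡ 3 (mod 4), a square root of 1531 is 1531^((1723+1)/4) = 1531^431 mod 1723.
Repeated squaring: 1531^2≡681, 1531^4≡274, 1531^8≡987, 1531^16≡674, 1531^32≡1127, 1531^64≡278, 1531^128≡1472, 1531^256≡973 (mod 1723).
1531^431 = 1531^(256+128+32+8+4+2+1) ≡ 664 (mod 1723).
Check: 664² = 440896 ≡ 1531 (mod 1723). The two roots are 664 and 1059.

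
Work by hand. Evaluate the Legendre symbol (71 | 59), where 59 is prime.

1

Euler's criterion: (71/59) ≡ 12^29 (mod 59).
12^2 ≡ 26 (mod 59)
12^4 ≡ 27 (mod 59)
12^8 ≡ 21 (mod 59)
12^16 ≡ 28 (mod 59)
12^29 = 12^(16+8+4+1) ≡ 1 (mod 59).
Result is 1, so (71/59) = 1.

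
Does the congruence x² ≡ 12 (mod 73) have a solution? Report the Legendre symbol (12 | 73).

1

Pull out 2^2: since 73 ≡ 1 (mod 8), (2/73) = +1, so (2/73)^2 = +1.
Reciprocity: 3 ≡ 3 and 73 ≡ 1 (mod 4), so (3/73) = +(73/3).
Reduce top mod 3: now compute (1/3).
Reached (1/3) = 1. Collecting the sign flips along the way, the symbol is +1.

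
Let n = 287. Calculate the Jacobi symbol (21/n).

0

Reciprocity: 21 ≡ 1 and 287 ≡ 3 (mod 4), so (21/287) = +(287/21).
Reduce top mod 21: now compute (14/21).
Pull out 2: since 21 ≡ 5 (mod 8), (2/21) = -1.
Reciprocity: 7 ≡ 3 and 21 ≡ 1 (mod 4), so (7/21) = +(21/7).
Reduce top mod 7: now compute (0/7).
Top reduces to 0: gcd > 1, so the symbol is 0.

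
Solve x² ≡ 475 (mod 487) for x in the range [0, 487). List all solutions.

44, 443

Since 487 ≡ 3 (mod 4), a square root of 475 is 475^((487+1)/4) = 475^122 mod 487.
Repeated squaring: 475^2≡144, 475^4≡282, 475^8≡143, 475^16≡482, 475^32≡25, 475^64≡138 (mod 487).
475^122 = 475^(64+32+16+8+2) ≡ 443 (mod 487).
Check: 443² = 196249 ≡ 475 (mod 487). The two roots are 44 and 443.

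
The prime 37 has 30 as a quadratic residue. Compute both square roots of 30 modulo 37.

17, 20

37 ≡ 1 (mod 4), so we find a root by search.
Trying successive values, 17² = 289 ≡ 30 (mod 37). The other root is 37 − 17 = 20.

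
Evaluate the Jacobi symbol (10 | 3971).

-1

Pull out 2: since 3971 ≡ 3 (mod 8), (2/3971) = -1.
Reciprocity: 5 ≡ 1 and 3971 ≡ 3 (mod 4), so (5/3971) = +(3971/5).
Reduce top mod 5: now compute (1/5).
Reached (1/5) = 1. Collecting the sign flips along the way, the symbol is -1.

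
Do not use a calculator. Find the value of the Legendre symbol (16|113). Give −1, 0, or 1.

Pull out 2^4: since 113 ≡ 1 (mod 8), (2/113) = +1, so (2/113)^4 = +1.
Reached (1/113) = 1. Collecting the sign flips along the way, the symbol is +1.

1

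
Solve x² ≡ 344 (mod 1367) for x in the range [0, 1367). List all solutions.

682, 685

Since 1367 ≡ 3 (mod 4), a square root of 344 is 344^((1367+1)/4) = 344^342 mod 1367.
Repeated squaring: 344^2≡774, 344^4≡330, 344^8≡907, 344^16≡1082, 344^32≡572, 344^64≡471, 344^128≡387, 344^256≡766 (mod 1367).
344^342 = 344^(256+64+16+4+2) ≡ 685 (mod 1367).
Check: 685² = 469225 ≡ 344 (mod 1367). The two roots are 682 and 685.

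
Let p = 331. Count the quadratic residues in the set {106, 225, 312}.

1

(106/331) = -1 → non-residue.
(225/331) = +1 → QR.
(312/331) = -1 → non-residue.
Total quadratic residues among the 3: 1.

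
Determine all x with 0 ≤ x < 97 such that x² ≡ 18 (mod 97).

42, 55

97 ≡ 1 (mod 4), so we find a root by search.
Trying successive values, 42² = 1764 ≡ 18 (mod 97). The other root is 97 − 42 = 55.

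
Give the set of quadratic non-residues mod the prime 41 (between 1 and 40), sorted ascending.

3,6,7,11,12,13,14,15,17,19,22,24,26,27,28,29,30,34,35,38

Square k = 1,…,20 (k and 41−k give the same square):
1²=1, 2²=4, 3²=9, 4²=16, 5²=25, 6²=36, 7²≡8, 8²≡23, 9²≡40, 10²≡18, 11²≡39, 12²≡21, 13²≡5, 14²≡32, 15²≡20, 16²≡10, 17²≡2, 18²≡37, 19²≡33, 20²≡31 (mod 41).
The residues are {1, 2, 4, 5, 8, 9, 10, 16, 18, 20, 21, 23, 25, 31, 32, 33, 36, 37, 39, 40}; the non-residues are the remaining 20 nonzero classes.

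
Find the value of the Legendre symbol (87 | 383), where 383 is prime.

1

Reciprocity: 87 ≡ 3 and 383 ≡ 3 (mod 4), so (87/383) = −(383/87).
Reduce top mod 87: now compute (35/87).
Reciprocity: 35 ≡ 3 and 87 ≡ 3 (mod 4), so (35/87) = −(87/35).
Reduce top mod 35: now compute (17/35).
Reciprocity: 17 ≡ 1 and 35 ≡ 3 (mod 4), so (17/35) = +(35/17).
Reduce top mod 17: now compute (1/17).
Reached (1/17) = 1. Collecting the sign flips along the way, the symbol is +1.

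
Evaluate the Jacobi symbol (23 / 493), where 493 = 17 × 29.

-1

Reciprocity: 23 ≡ 3 and 493 ≡ 1 (mod 4), so (23/493) = +(493/23).
Reduce top mod 23: now compute (10/23).
Pull out 2: since 23 ≡ 7 (mod 8), (2/23) = +1.
Reciprocity: 5 ≡ 1 and 23 ≡ 3 (mod 4), so (5/23) = +(23/5).
Reduce top mod 5: now compute (3/5).
Reciprocity: 3 ≡ 3 and 5 ≡ 1 (mod 4), so (3/5) = +(5/3).
Reduce top mod 3: now compute (2/3).
Pull out 2: since 3 ≡ 3 (mod 8), (2/3) = -1.
Reached (1/3) = 1. Collecting the sign flips along the way, the symbol is -1.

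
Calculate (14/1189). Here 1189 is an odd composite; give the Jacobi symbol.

1

Pull out 2: since 1189 ≡ 5 (mod 8), (2/1189) = -1.
Reciprocity: 7 ≡ 3 and 1189 ≡ 1 (mod 4), so (7/1189) = +(1189/7).
Reduce top mod 7: now compute (6/7).
Pull out 2: since 7 ≡ 7 (mod 8), (2/7) = +1.
Reciprocity: 3 ≡ 3 and 7 ≡ 3 (mod 4), so (3/7) = −(7/3).
Reduce top mod 3: now compute (1/3).
Reached (1/3) = 1. Collecting the sign flips along the way, the symbol is +1.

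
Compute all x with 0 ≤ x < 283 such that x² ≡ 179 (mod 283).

99, 184

Since 283 ≡ 3 (mod 4), a square root of 179 is 179^((283+1)/4) = 179^71 mod 283.
Repeated squaring: 179^2≡62, 179^4≡165, 179^8≡57, 179^16≡136, 179^32≡101, 179^64≡13 (mod 283).
179^71 = 179^(64+4+2+1) ≡ 99 (mod 283).
Check: 99² = 9801 ≡ 179 (mod 283). The two roots are 99 and 184.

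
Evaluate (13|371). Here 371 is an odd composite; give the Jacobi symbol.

-1

Reciprocity: 13 ≡ 1 and 371 ≡ 3 (mod 4), so (13/371) = +(371/13).
Reduce top mod 13: now compute (7/13).
Reciprocity: 7 ≡ 3 and 13 ≡ 1 (mod 4), so (7/13) = +(13/7).
Reduce top mod 7: now compute (6/7).
Pull out 2: since 7 ≡ 7 (mod 8), (2/7) = +1.
Reciprocity: 3 ≡ 3 and 7 ≡ 3 (mod 4), so (3/7) = −(7/3).
Reduce top mod 3: now compute (1/3).
Reached (1/3) = 1. Collecting the sign flips along the way, the symbol is -1.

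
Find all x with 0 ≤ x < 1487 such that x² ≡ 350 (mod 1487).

Since 1487 ≡ 3 (mod 4), a square root of 350 is 350^((1487+1)/4) = 350^372 mod 1487.
Repeated squaring: 350^2≡566, 350^4≡651, 350^8≡6, 350^16≡36, 350^32≡1296, 350^64≡793, 350^128≡1335, 350^256≡799 (mod 1487).
350^372 = 350^(256+64+32+16+4) ≡ 610 (mod 1487).
Check: 610² = 372100 ≡ 350 (mod 1487). The two roots are 610 and 877.

610, 877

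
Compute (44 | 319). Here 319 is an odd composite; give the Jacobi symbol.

0

Pull out 2^2: since 319 ≡ 7 (mod 8), (2/319) = +1, so (2/319)^2 = +1.
Reciprocity: 11 ≡ 3 and 319 ≡ 3 (mod 4), so (11/319) = −(319/11).
Reduce top mod 11: now compute (0/11).
Top reduces to 0: gcd > 1, so the symbol is 0.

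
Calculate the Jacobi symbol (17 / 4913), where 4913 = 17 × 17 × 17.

0

Reciprocity: 17 ≡ 1 and 4913 ≡ 1 (mod 4), so (17/4913) = +(4913/17).
Reduce top mod 17: now compute (0/17).
Top reduces to 0: gcd > 1, so the symbol is 0.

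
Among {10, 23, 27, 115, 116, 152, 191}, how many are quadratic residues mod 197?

(10/197) = +1 → QR.
(23/197) = +1 → QR.
(27/197) = -1 → non-residue.
(115/197) = -1 → non-residue.
(116/197) = +1 → QR.
(152/197) = -1 → non-residue.
(191/197) = +1 → QR.
Total quadratic residues among the 7: 4.

4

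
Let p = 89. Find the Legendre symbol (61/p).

-1

Reciprocity: 61 ≡ 1 and 89 ≡ 1 (mod 4), so (61/89) = +(89/61).
Reduce top mod 61: now compute (28/61).
Pull out 2^2: since 61 ≡ 5 (mod 8), (2/61) = -1, so (2/61)^2 = +1.
Reciprocity: 7 ≡ 3 and 61 ≡ 1 (mod 4), so (7/61) = +(61/7).
Reduce top mod 7: now compute (5/7).
Reciprocity: 5 ≡ 1 and 7 ≡ 3 (mod 4), so (5/7) = +(7/5).
Reduce top mod 5: now compute (2/5).
Pull out 2: since 5 ≡ 5 (mod 8), (2/5) = -1.
Reached (1/5) = 1. Collecting the sign flips along the way, the symbol is -1.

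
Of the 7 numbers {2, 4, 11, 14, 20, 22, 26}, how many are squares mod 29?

3

(2/29) = -1 → non-residue.
(4/29) = +1 → QR.
(11/29) = -1 → non-residue.
(14/29) = -1 → non-residue.
(20/29) = +1 → QR.
(22/29) = +1 → QR.
(26/29) = -1 → non-residue.
Total quadratic residues among the 7: 3.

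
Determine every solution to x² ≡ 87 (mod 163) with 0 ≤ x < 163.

Since 163 ≡ 3 (mod 4), a square root of 87 is 87^((163+1)/4) = 87^41 mod 163.
Repeated squaring: 87^2≡71, 87^4≡151, 87^8≡144, 87^16≡35, 87^32≡84 (mod 163).
87^41 = 87^(32+8+1) ≡ 24 (mod 163).
Check: 24² = 576 ≡ 87 (mod 163). The two roots are 24 and 139.

24, 139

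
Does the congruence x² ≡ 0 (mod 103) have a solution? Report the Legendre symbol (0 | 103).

0

Top reduces to 0: gcd > 1, so the symbol is 0.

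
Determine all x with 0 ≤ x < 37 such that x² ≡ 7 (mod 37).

37 ≡ 1 (mod 4), so we find a root by search.
Trying successive values, 9² = 81 ≡ 7 (mod 37). The other root is 37 − 9 = 28.

9, 28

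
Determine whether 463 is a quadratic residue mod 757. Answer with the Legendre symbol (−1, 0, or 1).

-1

Euler's criterion: (463/757) ≡ 463^378 (mod 757).
463^2 ≡ 138 (mod 757)
463^4 ≡ 119 (mod 757)
463^8 ≡ 535 (mod 757)
463^16 ≡ 79 (mod 757)
463^32 ≡ 185 (mod 757)
463^64 ≡ 160 (mod 757)
463^128 ≡ 619 (mod 757)
463^256 ≡ 119 (mod 757)
463^378 = 463^(256+64+32+16+8+2) ≡ 756 (mod 757).
Result is 756 ≡ −1, so (463/757) = −1.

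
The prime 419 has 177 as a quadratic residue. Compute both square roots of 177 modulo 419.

201, 218

Since 419 ≡ 3 (mod 4), a square root of 177 is 177^((419+1)/4) = 177^105 mod 419.
Repeated squaring: 177^2≡323, 177^4≡417, 177^8≡4, 177^16≡16, 177^32≡256, 177^64≡172 (mod 419).
177^105 = 177^(64+32+8+1) ≡ 218 (mod 419).
Check: 218² = 47524 ≡ 177 (mod 419). The two roots are 201 and 218.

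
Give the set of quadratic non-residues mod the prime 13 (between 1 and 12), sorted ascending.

Square k = 1,…,6 (k and 13−k give the same square):
1²=1, 2²=4, 3²=9, 4²≡3, 5²≡12, 6²≡10 (mod 13).
The residues are {1, 3, 4, 9, 10, 12}; the non-residues are the remaining 6 nonzero classes.

2, 5, 6, 7, 8, 11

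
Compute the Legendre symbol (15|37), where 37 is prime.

Euler's criterion: (15/37) ≡ 15^18 (mod 37).
15^2 ≡ 3 (mod 37)
15^4 ≡ 9 (mod 37)
15^8 ≡ 7 (mod 37)
15^16 ≡ 12 (mod 37)
15^18 = 15^(16+2) ≡ 36 (mod 37).
Result is 36 ≡ −1, so (15/37) = −1.

-1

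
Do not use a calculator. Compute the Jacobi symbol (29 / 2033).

-1

Reciprocity: 29 ≡ 1 and 2033 ≡ 1 (mod 4), so (29/2033) = +(2033/29).
Reduce top mod 29: now compute (3/29).
Reciprocity: 3 ≡ 3 and 29 ≡ 1 (mod 4), so (3/29) = +(29/3).
Reduce top mod 3: now compute (2/3).
Pull out 2: since 3 ≡ 3 (mod 8), (2/3) = -1.
Reached (1/3) = 1. Collecting the sign flips along the way, the symbol is -1.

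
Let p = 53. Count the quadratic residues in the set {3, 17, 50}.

1

(3/53) = -1 → non-residue.
(17/53) = +1 → QR.
(50/53) = -1 → non-residue.
Total quadratic residues among the 3: 1.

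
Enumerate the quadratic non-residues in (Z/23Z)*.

5 7 10 11 14 15 17 19 20 21 22

Square k = 1,…,11 (k and 23−k give the same square):
1²=1, 2²=4, 3²=9, 4²=16, 5²≡2, 6²≡13, 7²≡3, 8²≡18, 9²≡12, 10²≡8, 11²≡6 (mod 23).
The residues are {1, 2, 3, 4, 6, 8, 9, 12, 13, 16, 18}; the non-residues are the remaining 11 nonzero classes.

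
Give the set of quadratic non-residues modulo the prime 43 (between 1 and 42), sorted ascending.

2,3,5,7,8,12,18,19,20,22,26,27,28,29,30,32,33,34,37,39,42

Square k = 1,…,21 (k and 43−k give the same square):
1²=1, 2²=4, 3²=9, 4²=16, 5²=25, 6²=36, 7²≡6, 8²≡21, 9²≡38, 10²≡14, 11²≡35, 12²≡15, 13²≡40, 14²≡24, 15²≡10, 16²≡41, 17²≡31, 18²≡23, 19²≡17, 20²≡13, 21²≡11 (mod 43).
The residues are {1, 4, 6, 9, 10, 11, 13, 14, 15, 16, 17, 21, 23, 24, 25, 31, 35, 36, 38, 40, 41}; the non-residues are the remaining 21 nonzero classes.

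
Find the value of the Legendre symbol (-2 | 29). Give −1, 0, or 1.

First reduce: -2 ≡ 27 (mod 29).
Reciprocity: 27 ≡ 3 and 29 ≡ 1 (mod 4), so (27/29) = +(29/27).
Reduce top mod 27: now compute (2/27).
Pull out 2: since 27 ≡ 3 (mod 8), (2/27) = -1.
Reached (1/27) = 1. Collecting the sign flips along the way, the symbol is -1.

-1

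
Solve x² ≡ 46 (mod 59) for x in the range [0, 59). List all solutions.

Since 59 ≡ 3 (mod 4), a square root of 46 is 46^((59+1)/4) = 46^15 mod 59.
Repeated squaring: 46^2≡51, 46^4≡5, 46^8≡25 (mod 59).
46^15 = 46^(8+4+2+1) ≡ 20 (mod 59).
Check: 20² = 400 ≡ 46 (mod 59). The two roots are 20 and 39.

20, 39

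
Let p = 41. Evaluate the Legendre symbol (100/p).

Euler's criterion: (100/41) ≡ 18^20 (mod 41).
18^2 ≡ 37 (mod 41)
18^4 ≡ 16 (mod 41)
18^8 ≡ 10 (mod 41)
18^16 ≡ 18 (mod 41)
18^20 = 18^(16+4) ≡ 1 (mod 41).
Result is 1, so (100/41) = 1.

1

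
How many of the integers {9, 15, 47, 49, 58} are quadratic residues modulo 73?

2

(9/73) = +1 → QR.
(15/73) = -1 → non-residue.
(47/73) = -1 → non-residue.
(49/73) = +1 → QR.
(58/73) = -1 → non-residue.
Total quadratic residues among the 5: 2.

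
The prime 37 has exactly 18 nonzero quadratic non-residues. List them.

2,5,6,8,13,14,15,17,18,19,20,22,23,24,29,31,32,35

Square k = 1,…,18 (k and 37−k give the same square):
1²=1, 2²=4, 3²=9, 4²=16, 5²=25, 6²=36, 7²≡12, 8²≡27, 9²≡7, 10²≡26, 11²≡10, 12²≡33, 13²≡21, 14²≡11, 15²≡3, 16²≡34, 17²≡30, 18²≡28 (mod 37).
The residues are {1, 3, 4, 7, 9, 10, 11, 12, 16, 21, 25, 26, 27, 28, 30, 33, 34, 36}; the non-residues are the remaining 18 nonzero classes.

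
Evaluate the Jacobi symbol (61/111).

Reciprocity: 61 ≡ 1 and 111 ≡ 3 (mod 4), so (61/111) = +(111/61).
Reduce top mod 61: now compute (50/61).
Pull out 2: since 61 ≡ 5 (mod 8), (2/61) = -1.
Reciprocity: 25 ≡ 1 and 61 ≡ 1 (mod 4), so (25/61) = +(61/25).
Reduce top mod 25: now compute (11/25).
Reciprocity: 11 ≡ 3 and 25 ≡ 1 (mod 4), so (11/25) = +(25/11).
Reduce top mod 11: now compute (3/11).
Reciprocity: 3 ≡ 3 and 11 ≡ 3 (mod 4), so (3/11) = −(11/3).
Reduce top mod 3: now compute (2/3).
Pull out 2: since 3 ≡ 3 (mod 8), (2/3) = -1.
Reached (1/3) = 1. Collecting the sign flips along the way, the symbol is -1.

-1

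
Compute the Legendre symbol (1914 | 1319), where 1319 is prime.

First reduce: 1914 ≡ 595 (mod 1319).
Reciprocity: 595 ≡ 3 and 1319 ≡ 3 (mod 4), so (595/1319) = −(1319/595).
Reduce top mod 595: now compute (129/595).
Reciprocity: 129 ≡ 1 and 595 ≡ 3 (mod 4), so (129/595) = +(595/129).
Reduce top mod 129: now compute (79/129).
Reciprocity: 79 ≡ 3 and 129 ≡ 1 (mod 4), so (79/129) = +(129/79).
Reduce top mod 79: now compute (50/79).
Pull out 2: since 79 ≡ 7 (mod 8), (2/79) = +1.
Reciprocity: 25 ≡ 1 and 79 ≡ 3 (mod 4), so (25/79) = +(79/25).
Reduce top mod 25: now compute (4/25).
Pull out 2^2: since 25 ≡ 1 (mod 8), (2/25) = +1, so (2/25)^2 = +1.
Reached (1/25) = 1. Collecting the sign flips along the way, the symbol is -1.

-1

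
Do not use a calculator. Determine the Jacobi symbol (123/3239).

0

Reciprocity: 123 ≡ 3 and 3239 ≡ 3 (mod 4), so (123/3239) = −(3239/123).
Reduce top mod 123: now compute (41/123).
Reciprocity: 41 ≡ 1 and 123 ≡ 3 (mod 4), so (41/123) = +(123/41).
Reduce top mod 41: now compute (0/41).
Top reduces to 0: gcd > 1, so the symbol is 0.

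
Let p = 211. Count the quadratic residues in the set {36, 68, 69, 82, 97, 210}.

3

(36/211) = +1 → QR.
(68/211) = -1 → non-residue.
(69/211) = +1 → QR.
(82/211) = +1 → QR.
(97/211) = -1 → non-residue.
(210/211) = -1 → non-residue.
Total quadratic residues among the 6: 3.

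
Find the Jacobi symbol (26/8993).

Pull out 2: since 8993 ≡ 1 (mod 8), (2/8993) = +1.
Reciprocity: 13 ≡ 1 and 8993 ≡ 1 (mod 4), so (13/8993) = +(8993/13).
Reduce top mod 13: now compute (10/13).
Pull out 2: since 13 ≡ 5 (mod 8), (2/13) = -1.
Reciprocity: 5 ≡ 1 and 13 ≡ 1 (mod 4), so (5/13) = +(13/5).
Reduce top mod 5: now compute (3/5).
Reciprocity: 3 ≡ 3 and 5 ≡ 1 (mod 4), so (3/5) = +(5/3).
Reduce top mod 3: now compute (2/3).
Pull out 2: since 3 ≡ 3 (mod 8), (2/3) = -1.
Reached (1/3) = 1. Collecting the sign flips along the way, the symbol is +1.

1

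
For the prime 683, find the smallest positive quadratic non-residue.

(2/683) = −1, so 2 is the smallest positive non-residue mod 683.

2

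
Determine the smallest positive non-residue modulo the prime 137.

3

(2/137) = +1, so 2 is a residue.
(3/137) = −1, so 3 is the smallest positive non-residue mod 137.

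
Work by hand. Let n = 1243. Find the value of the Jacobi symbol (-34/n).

First reduce: -34 ≡ 1209 (mod 1243).
Reciprocity: 1209 ≡ 1 and 1243 ≡ 3 (mod 4), so (1209/1243) = +(1243/1209).
Reduce top mod 1209: now compute (34/1209).
Pull out 2: since 1209 ≡ 1 (mod 8), (2/1209) = +1.
Reciprocity: 17 ≡ 1 and 1209 ≡ 1 (mod 4), so (17/1209) = +(1209/17).
Reduce top mod 17: now compute (2/17).
Pull out 2: since 17 ≡ 1 (mod 8), (2/17) = +1.
Reached (1/17) = 1. Collecting the sign flips along the way, the symbol is +1.

1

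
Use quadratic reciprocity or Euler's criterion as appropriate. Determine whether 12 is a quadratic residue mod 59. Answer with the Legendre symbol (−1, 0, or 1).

1

Pull out 2^2: since 59 ≡ 3 (mod 8), (2/59) = -1, so (2/59)^2 = +1.
Reciprocity: 3 ≡ 3 and 59 ≡ 3 (mod 4), so (3/59) = −(59/3).
Reduce top mod 3: now compute (2/3).
Pull out 2: since 3 ≡ 3 (mod 8), (2/3) = -1.
Reached (1/3) = 1. Collecting the sign flips along the way, the symbol is +1.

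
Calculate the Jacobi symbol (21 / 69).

Reciprocity: 21 ≡ 1 and 69 ≡ 1 (mod 4), so (21/69) = +(69/21).
Reduce top mod 21: now compute (6/21).
Pull out 2: since 21 ≡ 5 (mod 8), (2/21) = -1.
Reciprocity: 3 ≡ 3 and 21 ≡ 1 (mod 4), so (3/21) = +(21/3).
Reduce top mod 3: now compute (0/3).
Top reduces to 0: gcd > 1, so the symbol is 0.

0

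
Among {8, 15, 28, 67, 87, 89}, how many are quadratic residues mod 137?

(8/137) = +1 → QR.
(15/137) = +1 → QR.
(28/137) = +1 → QR.
(67/137) = -1 → non-residue.
(87/137) = +1 → QR.
(89/137) = -1 → non-residue.
Total quadratic residues among the 6: 4.

4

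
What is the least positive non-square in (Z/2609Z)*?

3

(2/2609) = +1, so 2 is a residue.
(3/2609) = −1, so 3 is the smallest positive non-residue mod 2609.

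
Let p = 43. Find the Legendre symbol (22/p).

-1

Pull out 2: since 43 ≡ 3 (mod 8), (2/43) = -1.
Reciprocity: 11 ≡ 3 and 43 ≡ 3 (mod 4), so (11/43) = −(43/11).
Reduce top mod 11: now compute (10/11).
Pull out 2: since 11 ≡ 3 (mod 8), (2/11) = -1.
Reciprocity: 5 ≡ 1 and 11 ≡ 3 (mod 4), so (5/11) = +(11/5).
Reduce top mod 5: now compute (1/5).
Reached (1/5) = 1. Collecting the sign flips along the way, the symbol is -1.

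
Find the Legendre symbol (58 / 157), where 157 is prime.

Pull out 2: since 157 ≡ 5 (mod 8), (2/157) = -1.
Reciprocity: 29 ≡ 1 and 157 ≡ 1 (mod 4), so (29/157) = +(157/29).
Reduce top mod 29: now compute (12/29).
Pull out 2^2: since 29 ≡ 5 (mod 8), (2/29) = -1, so (2/29)^2 = +1.
Reciprocity: 3 ≡ 3 and 29 ≡ 1 (mod 4), so (3/29) = +(29/3).
Reduce top mod 3: now compute (2/3).
Pull out 2: since 3 ≡ 3 (mod 8), (2/3) = -1.
Reached (1/3) = 1. Collecting the sign flips along the way, the symbol is +1.

1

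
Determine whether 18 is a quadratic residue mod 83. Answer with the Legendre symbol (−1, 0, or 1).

-1

Pull out 2: since 83 ≡ 3 (mod 8), (2/83) = -1.
Reciprocity: 9 ≡ 1 and 83 ≡ 3 (mod 4), so (9/83) = +(83/9).
Reduce top mod 9: now compute (2/9).
Pull out 2: since 9 ≡ 1 (mod 8), (2/9) = +1.
Reached (1/9) = 1. Collecting the sign flips along the way, the symbol is -1.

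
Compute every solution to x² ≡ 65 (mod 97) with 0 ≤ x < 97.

29, 68

97 ≡ 1 (mod 4), so we find a root by search.
Trying successive values, 29² = 841 ≡ 65 (mod 97). The other root is 97 − 29 = 68.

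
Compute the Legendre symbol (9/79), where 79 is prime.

Euler's criterion: (9/79) ≡ 9^39 (mod 79).
9^2 ≡ 2 (mod 79)
9^4 ≡ 4 (mod 79)
9^8 ≡ 16 (mod 79)
9^16 ≡ 19 (mod 79)
9^32 ≡ 45 (mod 79)
9^39 = 9^(32+4+2+1) ≡ 1 (mod 79).
Result is 1, so (9/79) = 1.

1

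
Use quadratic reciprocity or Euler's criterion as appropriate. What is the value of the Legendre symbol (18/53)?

Euler's criterion: (18/53) ≡ 18^26 (mod 53).
18^2 ≡ 6 (mod 53)
18^4 ≡ 36 (mod 53)
18^8 ≡ 24 (mod 53)
18^16 ≡ 46 (mod 53)
18^26 = 18^(16+8+2) ≡ 52 (mod 53).
Result is 52 ≡ −1, so (18/53) = −1.

-1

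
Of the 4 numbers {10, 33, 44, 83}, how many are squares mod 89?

(10/89) = +1 → QR.
(33/89) = -1 → non-residue.
(44/89) = +1 → QR.
(83/89) = -1 → non-residue.
Total quadratic residues among the 4: 2.

2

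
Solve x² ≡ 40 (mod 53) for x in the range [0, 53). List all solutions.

26, 27

53 ≡ 1 (mod 4), so we find a root by search.
Trying successive values, 26² = 676 ≡ 40 (mod 53). The other root is 53 − 26 = 27.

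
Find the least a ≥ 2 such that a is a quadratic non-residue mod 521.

3

(2/521) = +1, so 2 is a residue.
(3/521) = −1, so 3 is the smallest positive non-residue mod 521.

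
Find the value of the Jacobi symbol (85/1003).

0

Reciprocity: 85 ≡ 1 and 1003 ≡ 3 (mod 4), so (85/1003) = +(1003/85).
Reduce top mod 85: now compute (68/85).
Pull out 2^2: since 85 ≡ 5 (mod 8), (2/85) = -1, so (2/85)^2 = +1.
Reciprocity: 17 ≡ 1 and 85 ≡ 1 (mod 4), so (17/85) = +(85/17).
Reduce top mod 17: now compute (0/17).
Top reduces to 0: gcd > 1, so the symbol is 0.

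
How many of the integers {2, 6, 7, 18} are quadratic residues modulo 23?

3

(2/23) = +1 → QR.
(6/23) = +1 → QR.
(7/23) = -1 → non-residue.
(18/23) = +1 → QR.
Total quadratic residues among the 4: 3.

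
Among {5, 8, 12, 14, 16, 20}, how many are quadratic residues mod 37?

(5/37) = -1 → non-residue.
(8/37) = -1 → non-residue.
(12/37) = +1 → QR.
(14/37) = -1 → non-residue.
(16/37) = +1 → QR.
(20/37) = -1 → non-residue.
Total quadratic residues among the 6: 2.

2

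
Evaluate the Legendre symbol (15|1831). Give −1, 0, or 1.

Reciprocity: 15 ≡ 3 and 1831 ≡ 3 (mod 4), so (15/1831) = −(1831/15).
Reduce top mod 15: now compute (1/15).
Reached (1/15) = 1. Collecting the sign flips along the way, the symbol is -1.

-1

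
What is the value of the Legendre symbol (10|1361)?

1

Pull out 2: since 1361 ≡ 1 (mod 8), (2/1361) = +1.
Reciprocity: 5 ≡ 1 and 1361 ≡ 1 (mod 4), so (5/1361) = +(1361/5).
Reduce top mod 5: now compute (1/5).
Reached (1/5) = 1. Collecting the sign flips along the way, the symbol is +1.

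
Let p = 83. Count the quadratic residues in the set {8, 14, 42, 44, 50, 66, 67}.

(8/83) = -1 → non-residue.
(14/83) = -1 → non-residue.
(42/83) = -1 → non-residue.
(44/83) = +1 → QR.
(50/83) = -1 → non-residue.
(66/83) = -1 → non-residue.
(67/83) = -1 → non-residue.
Total quadratic residues among the 7: 1.

1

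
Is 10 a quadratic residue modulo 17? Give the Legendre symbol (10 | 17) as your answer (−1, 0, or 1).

-1

Pull out 2: since 17 ≡ 1 (mod 8), (2/17) = +1.
Reciprocity: 5 ≡ 1 and 17 ≡ 1 (mod 4), so (5/17) = +(17/5).
Reduce top mod 5: now compute (2/5).
Pull out 2: since 5 ≡ 5 (mod 8), (2/5) = -1.
Reached (1/5) = 1. Collecting the sign flips along the way, the symbol is -1.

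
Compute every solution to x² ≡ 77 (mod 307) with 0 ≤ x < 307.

Since 307 ≡ 3 (mod 4), a square root of 77 is 77^((307+1)/4) = 77^77 mod 307.
Repeated squaring: 77^2≡96, 77^4≡6, 77^8≡36, 77^16≡68, 77^32≡19, 77^64≡54 (mod 307).
77^77 = 77^(64+8+4+1) ≡ 153 (mod 307).
Check: 153² = 23409 ≡ 77 (mod 307). The two roots are 153 and 154.

153, 154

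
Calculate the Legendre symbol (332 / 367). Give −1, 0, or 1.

1

Pull out 2^2: since 367 ≡ 7 (mod 8), (2/367) = +1, so (2/367)^2 = +1.
Reciprocity: 83 ≡ 3 and 367 ≡ 3 (mod 4), so (83/367) = −(367/83).
Reduce top mod 83: now compute (35/83).
Reciprocity: 35 ≡ 3 and 83 ≡ 3 (mod 4), so (35/83) = −(83/35).
Reduce top mod 35: now compute (13/35).
Reciprocity: 13 ≡ 1 and 35 ≡ 3 (mod 4), so (13/35) = +(35/13).
Reduce top mod 13: now compute (9/13).
Reciprocity: 9 ≡ 1 and 13 ≡ 1 (mod 4), so (9/13) = +(13/9).
Reduce top mod 9: now compute (4/9).
Pull out 2^2: since 9 ≡ 1 (mod 8), (2/9) = +1, so (2/9)^2 = +1.
Reached (1/9) = 1. Collecting the sign flips along the way, the symbol is +1.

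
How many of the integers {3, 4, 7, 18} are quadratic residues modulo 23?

(3/23) = +1 → QR.
(4/23) = +1 → QR.
(7/23) = -1 → non-residue.
(18/23) = +1 → QR.
Total quadratic residues among the 4: 3.

3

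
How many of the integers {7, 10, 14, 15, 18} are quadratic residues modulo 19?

(7/19) = +1 → QR.
(10/19) = -1 → non-residue.
(14/19) = -1 → non-residue.
(15/19) = -1 → non-residue.
(18/19) = -1 → non-residue.
Total quadratic residues among the 5: 1.

1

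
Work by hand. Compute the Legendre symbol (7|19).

1

Reciprocity: 7 ≡ 3 and 19 ≡ 3 (mod 4), so (7/19) = −(19/7).
Reduce top mod 7: now compute (5/7).
Reciprocity: 5 ≡ 1 and 7 ≡ 3 (mod 4), so (5/7) = +(7/5).
Reduce top mod 5: now compute (2/5).
Pull out 2: since 5 ≡ 5 (mod 8), (2/5) = -1.
Reached (1/5) = 1. Collecting the sign flips along the way, the symbol is +1.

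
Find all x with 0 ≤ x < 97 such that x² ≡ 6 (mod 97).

43, 54

97 ≡ 1 (mod 4), so we find a root by search.
Trying successive values, 43² = 1849 ≡ 6 (mod 97). The other root is 97 − 43 = 54.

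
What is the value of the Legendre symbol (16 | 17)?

1

Pull out 2^4: since 17 ≡ 1 (mod 8), (2/17) = +1, so (2/17)^4 = +1.
Reached (1/17) = 1. Collecting the sign flips along the way, the symbol is +1.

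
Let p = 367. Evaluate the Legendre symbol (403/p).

1

First reduce: 403 ≡ 36 (mod 367).
Pull out 2^2: since 367 ≡ 7 (mod 8), (2/367) = +1, so (2/367)^2 = +1.
Reciprocity: 9 ≡ 1 and 367 ≡ 3 (mod 4), so (9/367) = +(367/9).
Reduce top mod 9: now compute (7/9).
Reciprocity: 7 ≡ 3 and 9 ≡ 1 (mod 4), so (7/9) = +(9/7).
Reduce top mod 7: now compute (2/7).
Pull out 2: since 7 ≡ 7 (mod 8), (2/7) = +1.
Reached (1/7) = 1. Collecting the sign flips along the way, the symbol is +1.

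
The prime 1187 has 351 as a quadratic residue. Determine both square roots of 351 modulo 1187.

180, 1007

Since 1187 ≡ 3 (mod 4), a square root of 351 is 351^((1187+1)/4) = 351^297 mod 1187.
Repeated squaring: 351^2≡940, 351^4≡472, 351^8≡815, 351^16≡692, 351^32≡503, 351^64≡178, 351^128≡822, 351^256≡281 (mod 1187).
351^297 = 351^(256+32+8+1) ≡ 1007 (mod 1187).
Check: 1007² = 1014049 ≡ 351 (mod 1187). The two roots are 180 and 1007.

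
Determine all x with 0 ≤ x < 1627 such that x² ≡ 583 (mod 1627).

448, 1179

Since 1627 ≡ 3 (mod 4), a square root of 583 is 583^((1627+1)/4) = 583^407 mod 1627.
Repeated squaring: 583^2≡1473, 583^4≡938, 583^8≡1264, 583^16≡1609, 583^32≡324, 583^64≡848, 583^128≡1597, 583^256≡900 (mod 1627).
583^407 = 583^(256+128+16+4+2+1) ≡ 448 (mod 1627).
Check: 448² = 200704 ≡ 583 (mod 1627). The two roots are 448 and 1179.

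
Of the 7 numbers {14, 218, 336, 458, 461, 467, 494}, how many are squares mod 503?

3

(14/503) = +1 → QR.
(218/503) = -1 → non-residue.
(336/503) = +1 → QR.
(458/503) = +1 → QR.
(461/503) = -1 → non-residue.
(467/503) = -1 → non-residue.
(494/503) = -1 → non-residue.
Total quadratic residues among the 7: 3.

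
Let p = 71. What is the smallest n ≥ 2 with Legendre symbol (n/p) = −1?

7

(2/71) = +1, so 2 is a residue.
(3/71) = +1, so 3 is a residue.
(4/71) = +1, so 4 is a residue.
(5/71) = +1, so 5 is a residue.
(6/71) = +1, so 6 is a residue.
(7/71) = −1, so 7 is the smallest positive non-residue mod 71.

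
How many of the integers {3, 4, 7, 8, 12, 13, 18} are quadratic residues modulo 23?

6

(3/23) = +1 → QR.
(4/23) = +1 → QR.
(7/23) = -1 → non-residue.
(8/23) = +1 → QR.
(12/23) = +1 → QR.
(13/23) = +1 → QR.
(18/23) = +1 → QR.
Total quadratic residues among the 7: 6.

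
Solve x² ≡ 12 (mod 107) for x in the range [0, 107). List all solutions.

36, 71

Since 107 ≡ 3 (mod 4), a square root of 12 is 12^((107+1)/4) = 12^27 mod 107.
Repeated squaring: 12^2≡37, 12^4≡85, 12^8≡56, 12^16≡33 (mod 107).
12^27 = 12^(16+8+2+1) ≡ 36 (mod 107).
Check: 36² = 1296 ≡ 12 (mod 107). The two roots are 36 and 71.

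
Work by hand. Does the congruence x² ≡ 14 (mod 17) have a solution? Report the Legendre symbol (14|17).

-1

Euler's criterion: (14/17) ≡ 14^8 (mod 17).
14^2 ≡ 9 (mod 17)
14^4 ≡ 13 (mod 17)
14^8 ≡ 16 (mod 17)
14^8 = 14^(8) ≡ 16 (mod 17).
Result is 16 ≡ −1, so (14/17) = −1.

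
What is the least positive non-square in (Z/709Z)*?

(2/709) = −1, so 2 is the smallest positive non-residue mod 709.

2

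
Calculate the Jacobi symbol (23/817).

Reciprocity: 23 ≡ 3 and 817 ≡ 1 (mod 4), so (23/817) = +(817/23).
Reduce top mod 23: now compute (12/23).
Pull out 2^2: since 23 ≡ 7 (mod 8), (2/23) = +1, so (2/23)^2 = +1.
Reciprocity: 3 ≡ 3 and 23 ≡ 3 (mod 4), so (3/23) = −(23/3).
Reduce top mod 3: now compute (2/3).
Pull out 2: since 3 ≡ 3 (mod 8), (2/3) = -1.
Reached (1/3) = 1. Collecting the sign flips along the way, the symbol is +1.

1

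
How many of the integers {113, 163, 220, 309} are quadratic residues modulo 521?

(113/521) = +1 → QR.
(163/521) = -1 → non-residue.
(220/521) = +1 → QR.
(309/521) = +1 → QR.
Total quadratic residues among the 4: 3.

3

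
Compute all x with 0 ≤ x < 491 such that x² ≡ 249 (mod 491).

Since 491 ≡ 3 (mod 4), a square root of 249 is 249^((491+1)/4) = 249^123 mod 491.
Repeated squaring: 249^2≡135, 249^4≡58, 249^8≡418, 249^16≡419, 249^32≡274, 249^64≡444 (mod 491).
249^123 = 249^(64+32+16+8+2+1) ≡ 52 (mod 491).
Check: 52² = 2704 ≡ 249 (mod 491). The two roots are 52 and 439.

52, 439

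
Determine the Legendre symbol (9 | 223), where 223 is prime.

1

Reciprocity: 9 ≡ 1 and 223 ≡ 3 (mod 4), so (9/223) = +(223/9).
Reduce top mod 9: now compute (7/9).
Reciprocity: 7 ≡ 3 and 9 ≡ 1 (mod 4), so (7/9) = +(9/7).
Reduce top mod 7: now compute (2/7).
Pull out 2: since 7 ≡ 7 (mod 8), (2/7) = +1.
Reached (1/7) = 1. Collecting the sign flips along the way, the symbol is +1.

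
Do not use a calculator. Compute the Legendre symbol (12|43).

Pull out 2^2: since 43 ≡ 3 (mod 8), (2/43) = -1, so (2/43)^2 = +1.
Reciprocity: 3 ≡ 3 and 43 ≡ 3 (mod 4), so (3/43) = −(43/3).
Reduce top mod 3: now compute (1/3).
Reached (1/3) = 1. Collecting the sign flips along the way, the symbol is -1.

-1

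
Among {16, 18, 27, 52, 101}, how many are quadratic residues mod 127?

3

(16/127) = +1 → QR.
(18/127) = +1 → QR.
(27/127) = -1 → non-residue.
(52/127) = +1 → QR.
(101/127) = -1 → non-residue.
Total quadratic residues among the 5: 3.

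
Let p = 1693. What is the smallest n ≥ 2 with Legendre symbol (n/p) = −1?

(2/1693) = −1, so 2 is the smallest positive non-residue mod 1693.

2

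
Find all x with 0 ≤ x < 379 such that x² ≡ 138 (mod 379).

Since 379 ≡ 3 (mod 4), a square root of 138 is 138^((379+1)/4) = 138^95 mod 379.
Repeated squaring: 138^2≡94, 138^4≡119, 138^8≡138, 138^16≡94, 138^32≡119, 138^64≡138 (mod 379).
138^95 = 138^(64+16+8+4+2+1) ≡ 119 (mod 379).
Check: 119² = 14161 ≡ 138 (mod 379). The two roots are 119 and 260.

119, 260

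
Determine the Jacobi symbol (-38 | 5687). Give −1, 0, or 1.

1

First reduce: -38 ≡ 5649 (mod 5687).
Reciprocity: 5649 ≡ 1 and 5687 ≡ 3 (mod 4), so (5649/5687) = +(5687/5649).
Reduce top mod 5649: now compute (38/5649).
Pull out 2: since 5649 ≡ 1 (mod 8), (2/5649) = +1.
Reciprocity: 19 ≡ 3 and 5649 ≡ 1 (mod 4), so (19/5649) = +(5649/19).
Reduce top mod 19: now compute (6/19).
Pull out 2: since 19 ≡ 3 (mod 8), (2/19) = -1.
Reciprocity: 3 ≡ 3 and 19 ≡ 3 (mod 4), so (3/19) = −(19/3).
Reduce top mod 3: now compute (1/3).
Reached (1/3) = 1. Collecting the sign flips along the way, the symbol is +1.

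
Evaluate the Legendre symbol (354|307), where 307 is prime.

-1

First reduce: 354 ≡ 47 (mod 307).
Reciprocity: 47 ≡ 3 and 307 ≡ 3 (mod 4), so (47/307) = −(307/47).
Reduce top mod 47: now compute (25/47).
Reciprocity: 25 ≡ 1 and 47 ≡ 3 (mod 4), so (25/47) = +(47/25).
Reduce top mod 25: now compute (22/25).
Pull out 2: since 25 ≡ 1 (mod 8), (2/25) = +1.
Reciprocity: 11 ≡ 3 and 25 ≡ 1 (mod 4), so (11/25) = +(25/11).
Reduce top mod 11: now compute (3/11).
Reciprocity: 3 ≡ 3 and 11 ≡ 3 (mod 4), so (3/11) = −(11/3).
Reduce top mod 3: now compute (2/3).
Pull out 2: since 3 ≡ 3 (mod 8), (2/3) = -1.
Reached (1/3) = 1. Collecting the sign flips along the way, the symbol is -1.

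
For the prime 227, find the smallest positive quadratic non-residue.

2

(2/227) = −1, so 2 is the smallest positive non-residue mod 227.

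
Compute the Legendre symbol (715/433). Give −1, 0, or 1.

-1

First reduce: 715 ≡ 282 (mod 433).
Pull out 2: since 433 ≡ 1 (mod 8), (2/433) = +1.
Reciprocity: 141 ≡ 1 and 433 ≡ 1 (mod 4), so (141/433) = +(433/141).
Reduce top mod 141: now compute (10/141).
Pull out 2: since 141 ≡ 5 (mod 8), (2/141) = -1.
Reciprocity: 5 ≡ 1 and 141 ≡ 1 (mod 4), so (5/141) = +(141/5).
Reduce top mod 5: now compute (1/5).
Reached (1/5) = 1. Collecting the sign flips along the way, the symbol is -1.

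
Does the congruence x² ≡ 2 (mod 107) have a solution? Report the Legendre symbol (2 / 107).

-1

Pull out 2: since 107 ≡ 3 (mod 8), (2/107) = -1.
Reached (1/107) = 1. Collecting the sign flips along the way, the symbol is -1.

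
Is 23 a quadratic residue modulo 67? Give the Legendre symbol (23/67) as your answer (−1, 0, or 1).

Euler's criterion: (23/67) ≡ 23^33 (mod 67).
23^2 ≡ 60 (mod 67)
23^4 ≡ 49 (mod 67)
23^8 ≡ 56 (mod 67)
23^16 ≡ 54 (mod 67)
23^32 ≡ 35 (mod 67)
23^33 = 23^(32+1) ≡ 1 (mod 67).
Result is 1, so (23/67) = 1.

1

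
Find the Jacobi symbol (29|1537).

Reciprocity: 29 ≡ 1 and 1537 ≡ 1 (mod 4), so (29/1537) = +(1537/29).
Reduce top mod 29: now compute (0/29).
Top reduces to 0: gcd > 1, so the symbol is 0.

0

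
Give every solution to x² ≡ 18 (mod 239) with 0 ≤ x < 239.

58, 181

Since 239 ≡ 3 (mod 4), a square root of 18 is 18^((239+1)/4) = 18^60 mod 239.
Repeated squaring: 18^2≡85, 18^4≡55, 18^8≡157, 18^16≡32, 18^32≡68 (mod 239).
18^60 = 18^(32+16+8+4) ≡ 58 (mod 239).
Check: 58² = 3364 ≡ 18 (mod 239). The two roots are 58 and 181.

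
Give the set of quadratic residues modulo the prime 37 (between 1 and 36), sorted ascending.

Square k = 1,…,18 (k and 37−k give the same square):
1²=1, 2²=4, 3²=9, 4²=16, 5²=25, 6²=36, 7²≡12, 8²≡27, 9²≡7, 10²≡26, 11²≡10, 12²≡33, 13²≡21, 14²≡11, 15²≡3, 16²≡34, 17²≡30, 18²≡28 (mod 37).
So the quadratic residues mod 37 are {1, 3, 4, 7, 9, 10, 11, 12, 16, 21, 25, 26, 27, 28, 30, 33, 34, 36}.

1 3 4 7 9 10 11 12 16 21 25 26 27 28 30 33 34 36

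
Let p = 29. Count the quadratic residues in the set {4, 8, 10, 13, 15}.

2

(4/29) = +1 → QR.
(8/29) = -1 → non-residue.
(10/29) = -1 → non-residue.
(13/29) = +1 → QR.
(15/29) = -1 → non-residue.
Total quadratic residues among the 5: 2.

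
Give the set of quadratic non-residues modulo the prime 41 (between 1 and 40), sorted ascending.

Square k = 1,…,20 (k and 41−k give the same square):
1²=1, 2²=4, 3²=9, 4²=16, 5²=25, 6²=36, 7²≡8, 8²≡23, 9²≡40, 10²≡18, 11²≡39, 12²≡21, 13²≡5, 14²≡32, 15²≡20, 16²≡10, 17²≡2, 18²≡37, 19²≡33, 20²≡31 (mod 41).
The residues are {1, 2, 4, 5, 8, 9, 10, 16, 18, 20, 21, 23, 25, 31, 32, 33, 36, 37, 39, 40}; the non-residues are the remaining 20 nonzero classes.

3 6 7 11 12 13 14 15 17 19 22 24 26 27 28 29 30 34 35 38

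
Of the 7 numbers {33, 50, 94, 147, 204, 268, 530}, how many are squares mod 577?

4

(33/577) = +1 → QR.
(50/577) = +1 → QR.
(94/577) = -1 → non-residue.
(147/577) = +1 → QR.
(204/577) = +1 → QR.
(268/577) = -1 → non-residue.
(530/577) = -1 → non-residue.
Total quadratic residues among the 7: 4.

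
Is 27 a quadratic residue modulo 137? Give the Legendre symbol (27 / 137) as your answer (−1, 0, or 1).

Reciprocity: 27 ≡ 3 and 137 ≡ 1 (mod 4), so (27/137) = +(137/27).
Reduce top mod 27: now compute (2/27).
Pull out 2: since 27 ≡ 3 (mod 8), (2/27) = -1.
Reached (1/27) = 1. Collecting the sign flips along the way, the symbol is -1.

-1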